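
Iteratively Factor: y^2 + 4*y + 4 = (y + 2)*(y + 2)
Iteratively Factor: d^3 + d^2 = (d)*(d^2 + d) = d*(d + 1)*(d)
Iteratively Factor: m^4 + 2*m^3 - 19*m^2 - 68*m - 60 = (m + 3)*(m^3 - m^2 - 16*m - 20) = (m + 2)*(m + 3)*(m^2 - 3*m - 10) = (m + 2)^2*(m + 3)*(m - 5)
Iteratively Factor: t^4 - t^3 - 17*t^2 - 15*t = (t)*(t^3 - t^2 - 17*t - 15) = t*(t - 5)*(t^2 + 4*t + 3) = t*(t - 5)*(t + 1)*(t + 3)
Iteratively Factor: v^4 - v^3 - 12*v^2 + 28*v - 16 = (v - 1)*(v^3 - 12*v + 16) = (v - 2)*(v - 1)*(v^2 + 2*v - 8) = (v - 2)^2*(v - 1)*(v + 4)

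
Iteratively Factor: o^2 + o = (o)*(o + 1)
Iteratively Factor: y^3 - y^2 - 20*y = (y - 5)*(y^2 + 4*y) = y*(y - 5)*(y + 4)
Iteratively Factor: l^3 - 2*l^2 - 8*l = (l)*(l^2 - 2*l - 8) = l*(l - 4)*(l + 2)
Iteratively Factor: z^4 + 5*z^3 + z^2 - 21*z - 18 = (z + 3)*(z^3 + 2*z^2 - 5*z - 6) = (z + 1)*(z + 3)*(z^2 + z - 6) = (z + 1)*(z + 3)^2*(z - 2)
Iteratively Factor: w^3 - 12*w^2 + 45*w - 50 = (w - 2)*(w^2 - 10*w + 25) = (w - 5)*(w - 2)*(w - 5)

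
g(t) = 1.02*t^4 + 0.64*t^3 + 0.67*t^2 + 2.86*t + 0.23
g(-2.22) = 14.96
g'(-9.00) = -2828.00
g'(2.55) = 86.41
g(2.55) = 65.62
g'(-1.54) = -9.55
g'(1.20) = 14.28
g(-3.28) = 93.53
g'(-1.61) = -11.35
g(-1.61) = 1.54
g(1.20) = 7.85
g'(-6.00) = -817.34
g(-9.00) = 6254.42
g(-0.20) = -0.32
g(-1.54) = 0.81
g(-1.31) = -0.80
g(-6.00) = 1190.87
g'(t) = 4.08*t^3 + 1.92*t^2 + 1.34*t + 2.86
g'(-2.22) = -35.29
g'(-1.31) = -4.77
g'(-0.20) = 2.64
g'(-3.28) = -124.85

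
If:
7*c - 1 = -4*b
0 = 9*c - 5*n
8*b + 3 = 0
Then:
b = -3/8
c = 5/14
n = 9/14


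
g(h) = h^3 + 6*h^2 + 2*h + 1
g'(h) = 3*h^2 + 12*h + 2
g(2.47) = 57.61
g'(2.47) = 49.94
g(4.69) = 245.52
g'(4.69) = 124.27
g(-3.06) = 22.41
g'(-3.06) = -6.63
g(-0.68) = 2.10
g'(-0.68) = -4.77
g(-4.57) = 21.73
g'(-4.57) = 9.81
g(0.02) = 1.04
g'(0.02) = 2.24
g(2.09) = 40.52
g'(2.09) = 40.18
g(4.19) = 188.28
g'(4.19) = 104.95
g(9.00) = 1234.00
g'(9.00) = 353.00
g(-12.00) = -887.00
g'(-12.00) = 290.00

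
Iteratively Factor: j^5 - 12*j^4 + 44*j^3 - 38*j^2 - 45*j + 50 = (j - 2)*(j^4 - 10*j^3 + 24*j^2 + 10*j - 25) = (j - 2)*(j - 1)*(j^3 - 9*j^2 + 15*j + 25) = (j - 5)*(j - 2)*(j - 1)*(j^2 - 4*j - 5) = (j - 5)*(j - 2)*(j - 1)*(j + 1)*(j - 5)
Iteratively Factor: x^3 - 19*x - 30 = (x + 3)*(x^2 - 3*x - 10) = (x - 5)*(x + 3)*(x + 2)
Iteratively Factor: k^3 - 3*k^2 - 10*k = (k)*(k^2 - 3*k - 10) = k*(k - 5)*(k + 2)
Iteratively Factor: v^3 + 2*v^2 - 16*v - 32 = (v + 2)*(v^2 - 16) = (v - 4)*(v + 2)*(v + 4)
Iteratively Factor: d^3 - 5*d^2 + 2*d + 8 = (d - 4)*(d^2 - d - 2) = (d - 4)*(d + 1)*(d - 2)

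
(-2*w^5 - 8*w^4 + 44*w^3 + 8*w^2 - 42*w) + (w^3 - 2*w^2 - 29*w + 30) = -2*w^5 - 8*w^4 + 45*w^3 + 6*w^2 - 71*w + 30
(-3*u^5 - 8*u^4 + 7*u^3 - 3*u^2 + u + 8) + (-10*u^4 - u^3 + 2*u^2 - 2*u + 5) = -3*u^5 - 18*u^4 + 6*u^3 - u^2 - u + 13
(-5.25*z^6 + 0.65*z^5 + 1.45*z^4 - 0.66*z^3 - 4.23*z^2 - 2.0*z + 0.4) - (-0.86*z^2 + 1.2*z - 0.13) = -5.25*z^6 + 0.65*z^5 + 1.45*z^4 - 0.66*z^3 - 3.37*z^2 - 3.2*z + 0.53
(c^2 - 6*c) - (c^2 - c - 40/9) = 40/9 - 5*c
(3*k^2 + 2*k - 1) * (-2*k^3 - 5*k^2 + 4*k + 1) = -6*k^5 - 19*k^4 + 4*k^3 + 16*k^2 - 2*k - 1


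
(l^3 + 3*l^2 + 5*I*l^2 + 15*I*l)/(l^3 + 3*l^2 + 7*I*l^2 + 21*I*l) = (l + 5*I)/(l + 7*I)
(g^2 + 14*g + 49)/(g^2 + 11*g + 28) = (g + 7)/(g + 4)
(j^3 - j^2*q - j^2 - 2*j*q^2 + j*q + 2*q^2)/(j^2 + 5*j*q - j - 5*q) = (j^2 - j*q - 2*q^2)/(j + 5*q)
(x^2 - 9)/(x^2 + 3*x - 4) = (x^2 - 9)/(x^2 + 3*x - 4)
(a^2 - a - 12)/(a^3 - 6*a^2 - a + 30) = (a^2 - a - 12)/(a^3 - 6*a^2 - a + 30)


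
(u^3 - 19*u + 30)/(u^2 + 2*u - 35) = (u^3 - 19*u + 30)/(u^2 + 2*u - 35)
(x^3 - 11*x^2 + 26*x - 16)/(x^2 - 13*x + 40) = (x^2 - 3*x + 2)/(x - 5)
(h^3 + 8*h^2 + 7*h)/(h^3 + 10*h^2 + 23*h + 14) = h/(h + 2)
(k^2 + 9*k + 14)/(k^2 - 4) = (k + 7)/(k - 2)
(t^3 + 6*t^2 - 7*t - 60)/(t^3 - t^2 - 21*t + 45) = (t + 4)/(t - 3)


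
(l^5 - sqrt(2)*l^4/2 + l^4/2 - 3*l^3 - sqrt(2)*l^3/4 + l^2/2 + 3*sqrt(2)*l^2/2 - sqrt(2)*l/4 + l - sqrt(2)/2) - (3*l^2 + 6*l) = l^5 - sqrt(2)*l^4/2 + l^4/2 - 3*l^3 - sqrt(2)*l^3/4 - 5*l^2/2 + 3*sqrt(2)*l^2/2 - 5*l - sqrt(2)*l/4 - sqrt(2)/2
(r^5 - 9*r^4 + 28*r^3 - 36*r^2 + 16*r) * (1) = r^5 - 9*r^4 + 28*r^3 - 36*r^2 + 16*r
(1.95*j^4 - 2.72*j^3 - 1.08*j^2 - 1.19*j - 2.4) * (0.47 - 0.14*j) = -0.273*j^5 + 1.2973*j^4 - 1.1272*j^3 - 0.341*j^2 - 0.2233*j - 1.128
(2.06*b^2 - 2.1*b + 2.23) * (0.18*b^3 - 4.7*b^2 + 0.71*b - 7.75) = 0.3708*b^5 - 10.06*b^4 + 11.734*b^3 - 27.937*b^2 + 17.8583*b - 17.2825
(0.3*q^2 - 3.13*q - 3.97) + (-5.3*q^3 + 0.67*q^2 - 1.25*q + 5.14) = -5.3*q^3 + 0.97*q^2 - 4.38*q + 1.17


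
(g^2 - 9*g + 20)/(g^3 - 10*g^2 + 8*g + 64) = (g - 5)/(g^2 - 6*g - 16)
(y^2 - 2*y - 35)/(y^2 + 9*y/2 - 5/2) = 2*(y - 7)/(2*y - 1)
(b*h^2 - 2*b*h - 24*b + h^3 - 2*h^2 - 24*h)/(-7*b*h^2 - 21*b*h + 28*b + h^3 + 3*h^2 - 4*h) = (-b*h + 6*b - h^2 + 6*h)/(7*b*h - 7*b - h^2 + h)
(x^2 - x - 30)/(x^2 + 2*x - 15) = (x - 6)/(x - 3)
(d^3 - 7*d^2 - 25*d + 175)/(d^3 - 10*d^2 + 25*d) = (d^2 - 2*d - 35)/(d*(d - 5))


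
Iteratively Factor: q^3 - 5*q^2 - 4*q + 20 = (q + 2)*(q^2 - 7*q + 10) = (q - 5)*(q + 2)*(q - 2)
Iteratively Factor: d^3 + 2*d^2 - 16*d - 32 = (d - 4)*(d^2 + 6*d + 8) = (d - 4)*(d + 4)*(d + 2)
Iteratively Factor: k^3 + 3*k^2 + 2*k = (k + 2)*(k^2 + k) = (k + 1)*(k + 2)*(k)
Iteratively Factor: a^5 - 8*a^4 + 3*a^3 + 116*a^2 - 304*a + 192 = (a - 4)*(a^4 - 4*a^3 - 13*a^2 + 64*a - 48) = (a - 4)*(a + 4)*(a^3 - 8*a^2 + 19*a - 12) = (a - 4)*(a - 1)*(a + 4)*(a^2 - 7*a + 12) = (a - 4)*(a - 3)*(a - 1)*(a + 4)*(a - 4)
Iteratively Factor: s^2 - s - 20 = (s - 5)*(s + 4)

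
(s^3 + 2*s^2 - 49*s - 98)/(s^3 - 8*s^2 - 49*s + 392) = (s + 2)/(s - 8)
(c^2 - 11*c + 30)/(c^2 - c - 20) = (c - 6)/(c + 4)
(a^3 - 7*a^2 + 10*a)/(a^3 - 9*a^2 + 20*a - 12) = a*(a - 5)/(a^2 - 7*a + 6)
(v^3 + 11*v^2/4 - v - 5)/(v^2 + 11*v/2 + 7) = (4*v^2 + 3*v - 10)/(2*(2*v + 7))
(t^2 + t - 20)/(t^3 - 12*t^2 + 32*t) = (t + 5)/(t*(t - 8))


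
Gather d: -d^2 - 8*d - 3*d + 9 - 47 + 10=-d^2 - 11*d - 28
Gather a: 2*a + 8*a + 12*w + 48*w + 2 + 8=10*a + 60*w + 10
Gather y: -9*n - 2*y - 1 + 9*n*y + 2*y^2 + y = -9*n + 2*y^2 + y*(9*n - 1) - 1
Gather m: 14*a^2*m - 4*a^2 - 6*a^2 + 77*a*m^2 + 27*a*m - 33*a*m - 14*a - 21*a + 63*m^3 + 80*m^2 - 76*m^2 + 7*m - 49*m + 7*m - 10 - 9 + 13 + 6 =-10*a^2 - 35*a + 63*m^3 + m^2*(77*a + 4) + m*(14*a^2 - 6*a - 35)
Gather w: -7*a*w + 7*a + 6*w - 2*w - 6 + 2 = 7*a + w*(4 - 7*a) - 4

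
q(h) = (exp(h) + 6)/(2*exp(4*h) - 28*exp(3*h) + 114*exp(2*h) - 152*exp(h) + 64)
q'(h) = (exp(h) + 6)*(-8*exp(4*h) + 84*exp(3*h) - 228*exp(2*h) + 152*exp(h))/(2*exp(4*h) - 28*exp(3*h) + 114*exp(2*h) - 152*exp(h) + 64)^2 + exp(h)/(2*exp(4*h) - 28*exp(3*h) + 114*exp(2*h) - 152*exp(h) + 64)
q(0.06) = 45.30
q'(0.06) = -1525.56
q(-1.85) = 0.14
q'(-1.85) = 0.07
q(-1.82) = 0.15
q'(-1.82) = 0.07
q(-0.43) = 1.11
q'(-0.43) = 4.54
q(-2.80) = 0.11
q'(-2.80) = 0.02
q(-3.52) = 0.10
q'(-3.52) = 0.01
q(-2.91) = 0.11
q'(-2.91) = 0.02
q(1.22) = 0.29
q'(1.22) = 1.10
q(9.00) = 0.00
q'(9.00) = 0.00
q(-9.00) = 0.09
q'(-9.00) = 0.00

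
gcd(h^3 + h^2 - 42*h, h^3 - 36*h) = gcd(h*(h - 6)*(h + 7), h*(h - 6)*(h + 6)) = h^2 - 6*h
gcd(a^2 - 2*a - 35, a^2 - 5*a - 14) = a - 7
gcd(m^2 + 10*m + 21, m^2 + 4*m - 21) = m + 7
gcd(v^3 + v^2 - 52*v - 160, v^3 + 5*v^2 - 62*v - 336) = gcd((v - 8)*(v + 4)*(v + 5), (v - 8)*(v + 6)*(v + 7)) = v - 8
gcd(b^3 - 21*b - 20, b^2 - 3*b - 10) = b - 5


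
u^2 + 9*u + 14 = (u + 2)*(u + 7)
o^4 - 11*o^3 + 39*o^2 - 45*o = o*(o - 5)*(o - 3)^2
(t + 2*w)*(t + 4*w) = t^2 + 6*t*w + 8*w^2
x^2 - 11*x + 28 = (x - 7)*(x - 4)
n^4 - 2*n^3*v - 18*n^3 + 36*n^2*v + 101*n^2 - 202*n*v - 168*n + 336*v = (n - 8)*(n - 7)*(n - 3)*(n - 2*v)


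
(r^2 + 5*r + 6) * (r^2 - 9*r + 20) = r^4 - 4*r^3 - 19*r^2 + 46*r + 120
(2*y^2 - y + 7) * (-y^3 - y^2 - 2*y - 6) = -2*y^5 - y^4 - 10*y^3 - 17*y^2 - 8*y - 42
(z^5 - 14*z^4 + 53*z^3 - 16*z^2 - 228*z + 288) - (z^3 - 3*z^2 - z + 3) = z^5 - 14*z^4 + 52*z^3 - 13*z^2 - 227*z + 285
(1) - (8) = -7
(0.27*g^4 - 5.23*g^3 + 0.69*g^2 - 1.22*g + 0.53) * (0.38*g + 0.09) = 0.1026*g^5 - 1.9631*g^4 - 0.2085*g^3 - 0.4015*g^2 + 0.0916*g + 0.0477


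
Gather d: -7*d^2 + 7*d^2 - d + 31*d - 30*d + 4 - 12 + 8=0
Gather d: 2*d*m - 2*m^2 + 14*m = 2*d*m - 2*m^2 + 14*m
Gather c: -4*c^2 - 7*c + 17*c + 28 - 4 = -4*c^2 + 10*c + 24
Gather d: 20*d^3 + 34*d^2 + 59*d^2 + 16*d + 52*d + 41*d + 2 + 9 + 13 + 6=20*d^3 + 93*d^2 + 109*d + 30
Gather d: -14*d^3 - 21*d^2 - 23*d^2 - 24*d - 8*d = -14*d^3 - 44*d^2 - 32*d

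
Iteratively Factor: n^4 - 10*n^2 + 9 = (n - 1)*(n^3 + n^2 - 9*n - 9) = (n - 3)*(n - 1)*(n^2 + 4*n + 3) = (n - 3)*(n - 1)*(n + 1)*(n + 3)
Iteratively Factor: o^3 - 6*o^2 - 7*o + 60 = (o + 3)*(o^2 - 9*o + 20) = (o - 4)*(o + 3)*(o - 5)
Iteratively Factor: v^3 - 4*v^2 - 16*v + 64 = (v + 4)*(v^2 - 8*v + 16) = (v - 4)*(v + 4)*(v - 4)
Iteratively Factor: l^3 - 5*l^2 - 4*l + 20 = (l - 2)*(l^2 - 3*l - 10) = (l - 2)*(l + 2)*(l - 5)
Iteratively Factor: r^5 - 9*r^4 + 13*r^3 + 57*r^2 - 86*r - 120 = (r - 4)*(r^4 - 5*r^3 - 7*r^2 + 29*r + 30) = (r - 4)*(r + 2)*(r^3 - 7*r^2 + 7*r + 15) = (r - 4)*(r + 1)*(r + 2)*(r^2 - 8*r + 15) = (r - 5)*(r - 4)*(r + 1)*(r + 2)*(r - 3)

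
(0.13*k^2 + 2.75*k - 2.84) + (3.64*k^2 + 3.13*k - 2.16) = 3.77*k^2 + 5.88*k - 5.0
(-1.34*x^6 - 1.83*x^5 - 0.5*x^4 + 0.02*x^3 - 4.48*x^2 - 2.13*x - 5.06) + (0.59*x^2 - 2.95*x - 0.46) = -1.34*x^6 - 1.83*x^5 - 0.5*x^4 + 0.02*x^3 - 3.89*x^2 - 5.08*x - 5.52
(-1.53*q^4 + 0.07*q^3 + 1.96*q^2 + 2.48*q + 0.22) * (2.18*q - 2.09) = -3.3354*q^5 + 3.3503*q^4 + 4.1265*q^3 + 1.31*q^2 - 4.7036*q - 0.4598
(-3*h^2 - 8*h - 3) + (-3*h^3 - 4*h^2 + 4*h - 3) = -3*h^3 - 7*h^2 - 4*h - 6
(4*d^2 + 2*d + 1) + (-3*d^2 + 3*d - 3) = d^2 + 5*d - 2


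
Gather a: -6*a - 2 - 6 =-6*a - 8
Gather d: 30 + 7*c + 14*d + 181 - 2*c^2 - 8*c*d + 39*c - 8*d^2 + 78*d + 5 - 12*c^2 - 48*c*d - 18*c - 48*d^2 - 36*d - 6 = -14*c^2 + 28*c - 56*d^2 + d*(56 - 56*c) + 210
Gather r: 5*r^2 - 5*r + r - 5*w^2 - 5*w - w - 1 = 5*r^2 - 4*r - 5*w^2 - 6*w - 1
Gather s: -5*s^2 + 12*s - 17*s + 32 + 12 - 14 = -5*s^2 - 5*s + 30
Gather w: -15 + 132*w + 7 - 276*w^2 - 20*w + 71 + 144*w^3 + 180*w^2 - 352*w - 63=144*w^3 - 96*w^2 - 240*w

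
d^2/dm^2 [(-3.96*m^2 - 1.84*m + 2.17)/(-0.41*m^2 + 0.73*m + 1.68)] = (-8.88178419700125e-16*m^4 + 2.989064*m^3 + 14.177226*m^2 + 11.501238*m + 12.538078)/(0.068921*m^6 - 0.368139*m^5 - 0.191757*m^4 + 2.627927*m^3 + 0.785736*m^2 - 6.181056*m - 4.741632)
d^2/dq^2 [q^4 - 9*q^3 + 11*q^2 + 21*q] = 12*q^2 - 54*q + 22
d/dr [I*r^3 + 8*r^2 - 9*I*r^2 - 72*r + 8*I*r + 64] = 3*I*r^2 + r*(16 - 18*I) - 72 + 8*I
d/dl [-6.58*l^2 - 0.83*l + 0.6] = -13.16*l - 0.83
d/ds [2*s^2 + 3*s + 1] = 4*s + 3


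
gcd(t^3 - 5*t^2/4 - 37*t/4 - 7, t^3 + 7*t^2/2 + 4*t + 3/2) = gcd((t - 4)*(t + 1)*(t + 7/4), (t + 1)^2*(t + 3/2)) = t + 1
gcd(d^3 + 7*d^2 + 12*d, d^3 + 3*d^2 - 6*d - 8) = d + 4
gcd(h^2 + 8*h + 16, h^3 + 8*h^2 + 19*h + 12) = h + 4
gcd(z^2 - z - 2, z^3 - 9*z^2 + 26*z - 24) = z - 2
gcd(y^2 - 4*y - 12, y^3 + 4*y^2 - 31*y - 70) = y + 2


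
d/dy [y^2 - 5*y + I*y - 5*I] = 2*y - 5 + I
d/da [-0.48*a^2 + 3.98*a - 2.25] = 3.98 - 0.96*a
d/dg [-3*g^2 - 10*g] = -6*g - 10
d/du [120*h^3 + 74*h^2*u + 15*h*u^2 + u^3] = 74*h^2 + 30*h*u + 3*u^2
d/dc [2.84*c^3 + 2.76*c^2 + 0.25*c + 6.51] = 8.52*c^2 + 5.52*c + 0.25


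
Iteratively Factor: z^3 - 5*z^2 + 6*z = (z - 3)*(z^2 - 2*z) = z*(z - 3)*(z - 2)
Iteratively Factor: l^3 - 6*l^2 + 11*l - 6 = (l - 2)*(l^2 - 4*l + 3) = (l - 2)*(l - 1)*(l - 3)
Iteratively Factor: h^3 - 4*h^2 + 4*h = (h - 2)*(h^2 - 2*h) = h*(h - 2)*(h - 2)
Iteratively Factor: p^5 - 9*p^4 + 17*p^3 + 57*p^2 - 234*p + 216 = (p - 3)*(p^4 - 6*p^3 - p^2 + 54*p - 72) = (p - 3)^2*(p^3 - 3*p^2 - 10*p + 24) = (p - 3)^2*(p + 3)*(p^2 - 6*p + 8) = (p - 3)^2*(p - 2)*(p + 3)*(p - 4)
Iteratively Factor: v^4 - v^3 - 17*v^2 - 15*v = (v - 5)*(v^3 + 4*v^2 + 3*v) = (v - 5)*(v + 1)*(v^2 + 3*v) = v*(v - 5)*(v + 1)*(v + 3)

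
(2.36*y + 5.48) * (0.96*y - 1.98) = 2.2656*y^2 + 0.588000000000001*y - 10.8504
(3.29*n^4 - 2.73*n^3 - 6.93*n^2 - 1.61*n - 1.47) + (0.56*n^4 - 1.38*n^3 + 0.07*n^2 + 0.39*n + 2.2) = 3.85*n^4 - 4.11*n^3 - 6.86*n^2 - 1.22*n + 0.73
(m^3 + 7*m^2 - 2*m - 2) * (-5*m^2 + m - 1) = -5*m^5 - 34*m^4 + 16*m^3 + m^2 + 2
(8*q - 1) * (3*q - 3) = 24*q^2 - 27*q + 3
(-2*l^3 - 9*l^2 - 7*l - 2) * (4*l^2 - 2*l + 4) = -8*l^5 - 32*l^4 - 18*l^3 - 30*l^2 - 24*l - 8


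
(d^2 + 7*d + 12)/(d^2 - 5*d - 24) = (d + 4)/(d - 8)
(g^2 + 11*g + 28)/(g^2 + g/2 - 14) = 2*(g + 7)/(2*g - 7)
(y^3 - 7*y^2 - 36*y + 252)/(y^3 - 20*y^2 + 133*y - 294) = (y + 6)/(y - 7)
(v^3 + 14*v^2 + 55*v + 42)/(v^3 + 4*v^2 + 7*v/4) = 4*(v^3 + 14*v^2 + 55*v + 42)/(v*(4*v^2 + 16*v + 7))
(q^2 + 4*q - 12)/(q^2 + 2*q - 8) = (q + 6)/(q + 4)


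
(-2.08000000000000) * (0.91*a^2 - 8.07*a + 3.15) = -1.8928*a^2 + 16.7856*a - 6.552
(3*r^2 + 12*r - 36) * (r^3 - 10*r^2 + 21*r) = 3*r^5 - 18*r^4 - 93*r^3 + 612*r^2 - 756*r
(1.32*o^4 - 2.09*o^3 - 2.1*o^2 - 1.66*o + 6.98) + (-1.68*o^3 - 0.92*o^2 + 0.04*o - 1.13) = 1.32*o^4 - 3.77*o^3 - 3.02*o^2 - 1.62*o + 5.85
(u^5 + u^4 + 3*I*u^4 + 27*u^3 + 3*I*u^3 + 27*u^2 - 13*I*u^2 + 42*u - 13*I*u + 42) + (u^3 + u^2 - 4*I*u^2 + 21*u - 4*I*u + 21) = u^5 + u^4 + 3*I*u^4 + 28*u^3 + 3*I*u^3 + 28*u^2 - 17*I*u^2 + 63*u - 17*I*u + 63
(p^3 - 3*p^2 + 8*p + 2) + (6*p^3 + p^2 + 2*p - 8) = 7*p^3 - 2*p^2 + 10*p - 6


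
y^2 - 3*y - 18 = (y - 6)*(y + 3)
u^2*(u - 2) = u^3 - 2*u^2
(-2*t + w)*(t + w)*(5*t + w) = -10*t^3 - 7*t^2*w + 4*t*w^2 + w^3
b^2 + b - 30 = (b - 5)*(b + 6)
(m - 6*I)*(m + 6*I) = m^2 + 36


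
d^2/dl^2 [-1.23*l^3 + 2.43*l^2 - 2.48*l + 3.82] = 4.86 - 7.38*l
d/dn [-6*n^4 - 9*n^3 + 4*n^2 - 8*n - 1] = -24*n^3 - 27*n^2 + 8*n - 8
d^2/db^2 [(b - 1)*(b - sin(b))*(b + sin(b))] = -2*b*cos(2*b) + 6*b + 2*sqrt(2)*cos(2*b + pi/4) - 2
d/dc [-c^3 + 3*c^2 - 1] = 3*c*(2 - c)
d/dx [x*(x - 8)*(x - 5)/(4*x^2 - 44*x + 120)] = (x^2 - 12*x + 48)/(4*(x^2 - 12*x + 36))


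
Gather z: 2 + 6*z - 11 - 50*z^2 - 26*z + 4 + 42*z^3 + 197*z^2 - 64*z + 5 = 42*z^3 + 147*z^2 - 84*z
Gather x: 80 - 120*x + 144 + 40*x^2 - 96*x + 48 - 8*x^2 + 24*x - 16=32*x^2 - 192*x + 256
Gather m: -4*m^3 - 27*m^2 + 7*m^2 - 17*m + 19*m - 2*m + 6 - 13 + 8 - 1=-4*m^3 - 20*m^2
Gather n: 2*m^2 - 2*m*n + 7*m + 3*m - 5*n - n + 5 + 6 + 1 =2*m^2 + 10*m + n*(-2*m - 6) + 12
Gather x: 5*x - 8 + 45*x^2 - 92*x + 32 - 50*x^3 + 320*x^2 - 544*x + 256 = -50*x^3 + 365*x^2 - 631*x + 280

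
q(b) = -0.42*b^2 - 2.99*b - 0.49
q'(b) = -0.84*b - 2.99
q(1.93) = -7.83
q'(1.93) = -4.61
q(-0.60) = 1.15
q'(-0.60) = -2.49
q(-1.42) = 2.91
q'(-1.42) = -1.80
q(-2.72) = 4.54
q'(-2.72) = -0.71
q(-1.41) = 2.89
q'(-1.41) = -1.81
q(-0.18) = 0.03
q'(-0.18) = -2.84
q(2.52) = -10.69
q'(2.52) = -5.11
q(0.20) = -1.10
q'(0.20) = -3.16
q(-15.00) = -50.14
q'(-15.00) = 9.61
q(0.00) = -0.49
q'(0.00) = -2.99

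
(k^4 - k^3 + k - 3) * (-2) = -2*k^4 + 2*k^3 - 2*k + 6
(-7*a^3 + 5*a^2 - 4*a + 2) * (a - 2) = -7*a^4 + 19*a^3 - 14*a^2 + 10*a - 4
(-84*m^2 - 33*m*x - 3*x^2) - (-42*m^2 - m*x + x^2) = -42*m^2 - 32*m*x - 4*x^2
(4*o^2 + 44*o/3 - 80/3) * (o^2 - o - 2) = 4*o^4 + 32*o^3/3 - 148*o^2/3 - 8*o/3 + 160/3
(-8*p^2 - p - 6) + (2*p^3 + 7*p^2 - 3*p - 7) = 2*p^3 - p^2 - 4*p - 13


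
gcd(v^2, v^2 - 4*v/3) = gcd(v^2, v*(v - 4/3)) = v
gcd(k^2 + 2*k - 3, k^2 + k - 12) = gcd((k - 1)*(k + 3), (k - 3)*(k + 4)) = 1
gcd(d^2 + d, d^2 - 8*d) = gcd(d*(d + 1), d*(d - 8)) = d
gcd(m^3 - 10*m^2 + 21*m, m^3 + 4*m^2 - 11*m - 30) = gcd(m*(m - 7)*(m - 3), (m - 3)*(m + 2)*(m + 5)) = m - 3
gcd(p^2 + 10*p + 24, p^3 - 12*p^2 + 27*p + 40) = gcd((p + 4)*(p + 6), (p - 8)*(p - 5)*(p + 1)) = 1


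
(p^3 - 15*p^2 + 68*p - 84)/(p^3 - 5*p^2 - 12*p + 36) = (p - 7)/(p + 3)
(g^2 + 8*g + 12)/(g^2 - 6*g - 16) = (g + 6)/(g - 8)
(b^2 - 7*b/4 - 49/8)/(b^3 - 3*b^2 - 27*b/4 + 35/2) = (4*b + 7)/(2*(2*b^2 + b - 10))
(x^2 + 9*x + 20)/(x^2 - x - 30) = (x + 4)/(x - 6)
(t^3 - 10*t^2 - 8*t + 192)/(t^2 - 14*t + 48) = t + 4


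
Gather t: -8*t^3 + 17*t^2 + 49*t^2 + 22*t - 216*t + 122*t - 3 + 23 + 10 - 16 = -8*t^3 + 66*t^2 - 72*t + 14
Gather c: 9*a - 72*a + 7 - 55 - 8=-63*a - 56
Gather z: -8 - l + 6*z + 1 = -l + 6*z - 7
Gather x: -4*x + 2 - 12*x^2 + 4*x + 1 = 3 - 12*x^2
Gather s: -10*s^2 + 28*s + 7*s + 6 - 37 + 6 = -10*s^2 + 35*s - 25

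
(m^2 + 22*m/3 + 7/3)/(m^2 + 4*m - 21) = (m + 1/3)/(m - 3)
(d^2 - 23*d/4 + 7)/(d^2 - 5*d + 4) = (d - 7/4)/(d - 1)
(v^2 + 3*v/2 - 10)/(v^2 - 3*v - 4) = (-v^2 - 3*v/2 + 10)/(-v^2 + 3*v + 4)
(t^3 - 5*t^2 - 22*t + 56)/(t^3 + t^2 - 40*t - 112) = (t - 2)/(t + 4)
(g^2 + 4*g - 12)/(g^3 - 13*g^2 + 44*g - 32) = (g^2 + 4*g - 12)/(g^3 - 13*g^2 + 44*g - 32)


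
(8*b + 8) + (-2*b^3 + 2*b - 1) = -2*b^3 + 10*b + 7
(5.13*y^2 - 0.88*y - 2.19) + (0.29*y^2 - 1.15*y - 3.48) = 5.42*y^2 - 2.03*y - 5.67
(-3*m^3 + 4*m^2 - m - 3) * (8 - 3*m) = 9*m^4 - 36*m^3 + 35*m^2 + m - 24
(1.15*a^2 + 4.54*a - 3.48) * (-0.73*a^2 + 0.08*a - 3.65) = -0.8395*a^4 - 3.2222*a^3 - 1.2939*a^2 - 16.8494*a + 12.702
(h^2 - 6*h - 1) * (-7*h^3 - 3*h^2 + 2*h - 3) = -7*h^5 + 39*h^4 + 27*h^3 - 12*h^2 + 16*h + 3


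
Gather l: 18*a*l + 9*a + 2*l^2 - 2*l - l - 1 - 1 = 9*a + 2*l^2 + l*(18*a - 3) - 2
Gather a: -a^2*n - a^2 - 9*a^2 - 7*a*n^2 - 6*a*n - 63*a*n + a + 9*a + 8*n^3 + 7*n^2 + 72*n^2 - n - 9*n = a^2*(-n - 10) + a*(-7*n^2 - 69*n + 10) + 8*n^3 + 79*n^2 - 10*n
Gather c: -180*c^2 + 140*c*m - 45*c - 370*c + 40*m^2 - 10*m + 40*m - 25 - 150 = -180*c^2 + c*(140*m - 415) + 40*m^2 + 30*m - 175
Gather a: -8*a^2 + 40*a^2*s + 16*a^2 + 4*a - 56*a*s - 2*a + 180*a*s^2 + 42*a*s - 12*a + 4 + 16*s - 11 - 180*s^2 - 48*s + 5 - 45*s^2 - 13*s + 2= a^2*(40*s + 8) + a*(180*s^2 - 14*s - 10) - 225*s^2 - 45*s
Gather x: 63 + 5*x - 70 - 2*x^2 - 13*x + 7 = -2*x^2 - 8*x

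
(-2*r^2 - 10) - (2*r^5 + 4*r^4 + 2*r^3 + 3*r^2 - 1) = -2*r^5 - 4*r^4 - 2*r^3 - 5*r^2 - 9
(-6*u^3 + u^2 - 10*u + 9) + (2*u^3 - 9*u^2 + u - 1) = -4*u^3 - 8*u^2 - 9*u + 8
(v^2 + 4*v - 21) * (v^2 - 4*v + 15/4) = v^4 - 133*v^2/4 + 99*v - 315/4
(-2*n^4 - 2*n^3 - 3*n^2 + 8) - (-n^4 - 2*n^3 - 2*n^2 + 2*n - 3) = -n^4 - n^2 - 2*n + 11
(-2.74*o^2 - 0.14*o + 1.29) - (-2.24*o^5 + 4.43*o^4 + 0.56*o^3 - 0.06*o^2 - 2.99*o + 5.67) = 2.24*o^5 - 4.43*o^4 - 0.56*o^3 - 2.68*o^2 + 2.85*o - 4.38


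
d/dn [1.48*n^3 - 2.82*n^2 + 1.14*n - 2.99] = 4.44*n^2 - 5.64*n + 1.14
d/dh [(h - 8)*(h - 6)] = 2*h - 14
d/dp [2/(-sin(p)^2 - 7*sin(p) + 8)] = 2*(2*sin(p) + 7)*cos(p)/(sin(p)^2 + 7*sin(p) - 8)^2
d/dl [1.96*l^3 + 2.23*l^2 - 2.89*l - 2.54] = 5.88*l^2 + 4.46*l - 2.89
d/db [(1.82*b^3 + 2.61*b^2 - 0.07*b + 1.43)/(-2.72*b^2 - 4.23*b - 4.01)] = (-4.9504*b^4 - 15.3972*b^3 - 33.1253*b^2 - 13.153*b + 6.3296)/(7.3984*b^4 + 23.0112*b^3 + 39.7073*b^2 + 33.9246*b + 16.0801)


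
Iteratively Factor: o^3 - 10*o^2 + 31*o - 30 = (o - 5)*(o^2 - 5*o + 6) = (o - 5)*(o - 3)*(o - 2)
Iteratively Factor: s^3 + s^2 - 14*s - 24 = (s + 2)*(s^2 - s - 12) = (s + 2)*(s + 3)*(s - 4)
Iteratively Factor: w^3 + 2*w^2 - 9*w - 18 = (w - 3)*(w^2 + 5*w + 6) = (w - 3)*(w + 3)*(w + 2)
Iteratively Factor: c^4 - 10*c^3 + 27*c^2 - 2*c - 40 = (c - 5)*(c^3 - 5*c^2 + 2*c + 8) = (c - 5)*(c + 1)*(c^2 - 6*c + 8) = (c - 5)*(c - 4)*(c + 1)*(c - 2)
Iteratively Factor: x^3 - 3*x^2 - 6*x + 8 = (x - 1)*(x^2 - 2*x - 8) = (x - 1)*(x + 2)*(x - 4)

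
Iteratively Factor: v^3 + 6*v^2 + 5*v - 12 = (v - 1)*(v^2 + 7*v + 12) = (v - 1)*(v + 3)*(v + 4)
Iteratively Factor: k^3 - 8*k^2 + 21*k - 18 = (k - 2)*(k^2 - 6*k + 9) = (k - 3)*(k - 2)*(k - 3)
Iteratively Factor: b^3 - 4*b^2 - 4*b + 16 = (b + 2)*(b^2 - 6*b + 8) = (b - 2)*(b + 2)*(b - 4)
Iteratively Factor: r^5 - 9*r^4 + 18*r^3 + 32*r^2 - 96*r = (r)*(r^4 - 9*r^3 + 18*r^2 + 32*r - 96) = r*(r - 3)*(r^3 - 6*r^2 + 32) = r*(r - 3)*(r + 2)*(r^2 - 8*r + 16) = r*(r - 4)*(r - 3)*(r + 2)*(r - 4)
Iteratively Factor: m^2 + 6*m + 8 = (m + 2)*(m + 4)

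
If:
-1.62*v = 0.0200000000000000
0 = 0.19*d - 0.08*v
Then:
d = -0.01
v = -0.01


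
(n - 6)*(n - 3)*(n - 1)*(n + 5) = n^4 - 5*n^3 - 23*n^2 + 117*n - 90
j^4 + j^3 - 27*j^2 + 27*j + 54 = (j - 3)^2*(j + 1)*(j + 6)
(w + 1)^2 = w^2 + 2*w + 1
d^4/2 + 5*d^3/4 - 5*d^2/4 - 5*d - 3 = (d/2 + 1)*(d - 2)*(d + 1)*(d + 3/2)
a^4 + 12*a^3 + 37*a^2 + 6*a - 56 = (a - 1)*(a + 2)*(a + 4)*(a + 7)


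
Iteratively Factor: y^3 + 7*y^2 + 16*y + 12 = (y + 2)*(y^2 + 5*y + 6) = (y + 2)*(y + 3)*(y + 2)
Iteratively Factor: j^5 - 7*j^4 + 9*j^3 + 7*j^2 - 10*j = (j)*(j^4 - 7*j^3 + 9*j^2 + 7*j - 10) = j*(j - 2)*(j^3 - 5*j^2 - j + 5) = j*(j - 5)*(j - 2)*(j^2 - 1) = j*(j - 5)*(j - 2)*(j + 1)*(j - 1)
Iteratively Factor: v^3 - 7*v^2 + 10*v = (v - 5)*(v^2 - 2*v) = (v - 5)*(v - 2)*(v)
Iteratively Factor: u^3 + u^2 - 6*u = (u)*(u^2 + u - 6) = u*(u + 3)*(u - 2)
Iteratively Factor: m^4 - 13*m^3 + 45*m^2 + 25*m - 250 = (m - 5)*(m^3 - 8*m^2 + 5*m + 50) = (m - 5)*(m + 2)*(m^2 - 10*m + 25) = (m - 5)^2*(m + 2)*(m - 5)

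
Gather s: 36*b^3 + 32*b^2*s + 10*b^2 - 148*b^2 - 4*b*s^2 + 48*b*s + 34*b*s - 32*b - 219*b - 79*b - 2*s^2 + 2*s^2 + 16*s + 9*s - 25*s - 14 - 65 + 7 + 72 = 36*b^3 - 138*b^2 - 4*b*s^2 - 330*b + s*(32*b^2 + 82*b)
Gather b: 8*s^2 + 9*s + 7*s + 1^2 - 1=8*s^2 + 16*s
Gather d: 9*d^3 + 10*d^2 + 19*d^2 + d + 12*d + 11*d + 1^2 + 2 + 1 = 9*d^3 + 29*d^2 + 24*d + 4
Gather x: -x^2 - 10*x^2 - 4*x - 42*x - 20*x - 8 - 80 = -11*x^2 - 66*x - 88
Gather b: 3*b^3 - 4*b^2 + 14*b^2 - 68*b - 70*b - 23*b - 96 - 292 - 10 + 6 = 3*b^3 + 10*b^2 - 161*b - 392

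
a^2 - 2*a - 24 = (a - 6)*(a + 4)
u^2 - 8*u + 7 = (u - 7)*(u - 1)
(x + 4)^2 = x^2 + 8*x + 16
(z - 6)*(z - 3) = z^2 - 9*z + 18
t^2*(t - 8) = t^3 - 8*t^2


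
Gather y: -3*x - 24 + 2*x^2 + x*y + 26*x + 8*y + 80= 2*x^2 + 23*x + y*(x + 8) + 56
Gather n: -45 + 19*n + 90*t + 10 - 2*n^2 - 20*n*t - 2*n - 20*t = -2*n^2 + n*(17 - 20*t) + 70*t - 35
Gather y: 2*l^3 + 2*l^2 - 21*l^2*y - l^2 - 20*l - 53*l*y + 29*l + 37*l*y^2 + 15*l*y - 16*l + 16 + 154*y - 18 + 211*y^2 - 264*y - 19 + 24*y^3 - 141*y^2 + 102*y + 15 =2*l^3 + l^2 - 7*l + 24*y^3 + y^2*(37*l + 70) + y*(-21*l^2 - 38*l - 8) - 6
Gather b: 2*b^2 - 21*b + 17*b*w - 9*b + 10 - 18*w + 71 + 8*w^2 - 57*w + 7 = 2*b^2 + b*(17*w - 30) + 8*w^2 - 75*w + 88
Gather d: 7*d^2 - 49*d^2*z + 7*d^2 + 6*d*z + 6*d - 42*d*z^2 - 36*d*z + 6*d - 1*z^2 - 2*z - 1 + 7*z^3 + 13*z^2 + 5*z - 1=d^2*(14 - 49*z) + d*(-42*z^2 - 30*z + 12) + 7*z^3 + 12*z^2 + 3*z - 2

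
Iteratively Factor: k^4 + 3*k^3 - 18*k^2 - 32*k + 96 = (k - 2)*(k^3 + 5*k^2 - 8*k - 48) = (k - 3)*(k - 2)*(k^2 + 8*k + 16) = (k - 3)*(k - 2)*(k + 4)*(k + 4)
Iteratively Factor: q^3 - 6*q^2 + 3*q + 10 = (q - 2)*(q^2 - 4*q - 5) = (q - 5)*(q - 2)*(q + 1)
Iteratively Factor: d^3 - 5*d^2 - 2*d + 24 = (d - 3)*(d^2 - 2*d - 8) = (d - 4)*(d - 3)*(d + 2)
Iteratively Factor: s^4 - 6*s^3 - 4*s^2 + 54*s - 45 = (s - 3)*(s^3 - 3*s^2 - 13*s + 15) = (s - 3)*(s - 1)*(s^2 - 2*s - 15) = (s - 5)*(s - 3)*(s - 1)*(s + 3)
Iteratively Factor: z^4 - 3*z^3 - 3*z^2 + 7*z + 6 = (z + 1)*(z^3 - 4*z^2 + z + 6) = (z + 1)^2*(z^2 - 5*z + 6) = (z - 3)*(z + 1)^2*(z - 2)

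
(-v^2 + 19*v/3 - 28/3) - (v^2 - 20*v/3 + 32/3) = -2*v^2 + 13*v - 20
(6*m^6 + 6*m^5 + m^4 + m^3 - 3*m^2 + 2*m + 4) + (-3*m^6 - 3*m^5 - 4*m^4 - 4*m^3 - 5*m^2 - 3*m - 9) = 3*m^6 + 3*m^5 - 3*m^4 - 3*m^3 - 8*m^2 - m - 5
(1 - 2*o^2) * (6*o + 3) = -12*o^3 - 6*o^2 + 6*o + 3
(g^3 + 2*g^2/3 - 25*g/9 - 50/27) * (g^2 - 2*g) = g^5 - 4*g^4/3 - 37*g^3/9 + 100*g^2/27 + 100*g/27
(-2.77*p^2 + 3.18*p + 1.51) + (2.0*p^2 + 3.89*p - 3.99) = -0.77*p^2 + 7.07*p - 2.48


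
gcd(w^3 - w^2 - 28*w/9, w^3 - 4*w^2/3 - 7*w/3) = w^2 - 7*w/3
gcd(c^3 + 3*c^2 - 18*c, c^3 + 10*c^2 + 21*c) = c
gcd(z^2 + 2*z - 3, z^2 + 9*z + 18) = z + 3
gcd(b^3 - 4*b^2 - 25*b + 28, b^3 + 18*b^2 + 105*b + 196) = b + 4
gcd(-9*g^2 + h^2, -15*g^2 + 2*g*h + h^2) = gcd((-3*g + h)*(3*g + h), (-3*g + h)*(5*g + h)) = 3*g - h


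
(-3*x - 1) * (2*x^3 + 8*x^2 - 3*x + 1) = -6*x^4 - 26*x^3 + x^2 - 1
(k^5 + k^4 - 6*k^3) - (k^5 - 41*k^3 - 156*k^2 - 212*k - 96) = k^4 + 35*k^3 + 156*k^2 + 212*k + 96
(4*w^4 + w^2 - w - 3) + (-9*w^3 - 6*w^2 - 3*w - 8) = 4*w^4 - 9*w^3 - 5*w^2 - 4*w - 11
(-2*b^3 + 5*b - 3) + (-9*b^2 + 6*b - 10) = -2*b^3 - 9*b^2 + 11*b - 13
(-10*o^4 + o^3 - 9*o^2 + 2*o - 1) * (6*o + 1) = -60*o^5 - 4*o^4 - 53*o^3 + 3*o^2 - 4*o - 1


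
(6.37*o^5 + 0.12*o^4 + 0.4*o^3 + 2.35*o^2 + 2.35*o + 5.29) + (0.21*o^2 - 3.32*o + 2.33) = 6.37*o^5 + 0.12*o^4 + 0.4*o^3 + 2.56*o^2 - 0.97*o + 7.62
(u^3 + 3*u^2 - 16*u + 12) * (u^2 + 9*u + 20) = u^5 + 12*u^4 + 31*u^3 - 72*u^2 - 212*u + 240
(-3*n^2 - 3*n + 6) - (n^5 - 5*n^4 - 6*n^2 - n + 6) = -n^5 + 5*n^4 + 3*n^2 - 2*n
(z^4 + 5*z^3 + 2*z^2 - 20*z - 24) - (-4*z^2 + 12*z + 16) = z^4 + 5*z^3 + 6*z^2 - 32*z - 40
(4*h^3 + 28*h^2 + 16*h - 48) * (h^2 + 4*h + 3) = 4*h^5 + 44*h^4 + 140*h^3 + 100*h^2 - 144*h - 144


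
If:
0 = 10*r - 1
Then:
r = 1/10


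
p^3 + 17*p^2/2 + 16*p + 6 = (p + 1/2)*(p + 2)*(p + 6)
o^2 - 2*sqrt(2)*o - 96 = (o - 8*sqrt(2))*(o + 6*sqrt(2))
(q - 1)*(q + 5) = q^2 + 4*q - 5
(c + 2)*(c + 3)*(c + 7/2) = c^3 + 17*c^2/2 + 47*c/2 + 21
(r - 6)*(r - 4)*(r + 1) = r^3 - 9*r^2 + 14*r + 24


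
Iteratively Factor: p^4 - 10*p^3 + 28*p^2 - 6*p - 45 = (p - 5)*(p^3 - 5*p^2 + 3*p + 9) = (p - 5)*(p - 3)*(p^2 - 2*p - 3) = (p - 5)*(p - 3)^2*(p + 1)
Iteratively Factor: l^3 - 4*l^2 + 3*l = (l - 3)*(l^2 - l) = l*(l - 3)*(l - 1)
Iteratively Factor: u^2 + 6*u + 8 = (u + 4)*(u + 2)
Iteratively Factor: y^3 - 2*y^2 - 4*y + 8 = (y - 2)*(y^2 - 4) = (y - 2)^2*(y + 2)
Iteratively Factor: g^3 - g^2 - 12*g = (g + 3)*(g^2 - 4*g) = g*(g + 3)*(g - 4)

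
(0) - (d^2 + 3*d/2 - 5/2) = -d^2 - 3*d/2 + 5/2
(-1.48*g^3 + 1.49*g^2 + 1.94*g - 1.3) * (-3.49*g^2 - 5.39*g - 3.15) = 5.1652*g^5 + 2.7771*g^4 - 10.1397*g^3 - 10.6131*g^2 + 0.896*g + 4.095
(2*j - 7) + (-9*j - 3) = -7*j - 10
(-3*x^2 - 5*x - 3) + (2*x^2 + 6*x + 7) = -x^2 + x + 4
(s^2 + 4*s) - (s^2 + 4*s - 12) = 12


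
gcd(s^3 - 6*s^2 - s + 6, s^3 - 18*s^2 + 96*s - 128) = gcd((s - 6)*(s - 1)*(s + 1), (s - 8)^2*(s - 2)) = 1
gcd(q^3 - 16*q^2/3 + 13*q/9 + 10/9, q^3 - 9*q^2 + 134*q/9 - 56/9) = q - 2/3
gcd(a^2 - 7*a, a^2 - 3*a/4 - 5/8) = 1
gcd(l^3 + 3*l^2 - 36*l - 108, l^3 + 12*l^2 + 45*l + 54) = l^2 + 9*l + 18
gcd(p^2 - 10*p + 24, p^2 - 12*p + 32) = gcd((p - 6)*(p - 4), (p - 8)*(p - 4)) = p - 4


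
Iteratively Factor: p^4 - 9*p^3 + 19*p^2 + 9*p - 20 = (p - 5)*(p^3 - 4*p^2 - p + 4) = (p - 5)*(p + 1)*(p^2 - 5*p + 4) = (p - 5)*(p - 1)*(p + 1)*(p - 4)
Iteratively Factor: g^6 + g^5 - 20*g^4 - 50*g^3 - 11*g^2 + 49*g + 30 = (g + 1)*(g^5 - 20*g^3 - 30*g^2 + 19*g + 30) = (g - 5)*(g + 1)*(g^4 + 5*g^3 + 5*g^2 - 5*g - 6) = (g - 5)*(g - 1)*(g + 1)*(g^3 + 6*g^2 + 11*g + 6) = (g - 5)*(g - 1)*(g + 1)^2*(g^2 + 5*g + 6) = (g - 5)*(g - 1)*(g + 1)^2*(g + 2)*(g + 3)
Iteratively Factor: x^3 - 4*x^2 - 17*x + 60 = (x - 5)*(x^2 + x - 12) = (x - 5)*(x - 3)*(x + 4)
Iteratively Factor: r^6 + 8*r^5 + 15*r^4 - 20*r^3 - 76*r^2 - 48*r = (r + 2)*(r^5 + 6*r^4 + 3*r^3 - 26*r^2 - 24*r) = r*(r + 2)*(r^4 + 6*r^3 + 3*r^2 - 26*r - 24) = r*(r + 2)*(r + 3)*(r^3 + 3*r^2 - 6*r - 8) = r*(r + 1)*(r + 2)*(r + 3)*(r^2 + 2*r - 8) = r*(r + 1)*(r + 2)*(r + 3)*(r + 4)*(r - 2)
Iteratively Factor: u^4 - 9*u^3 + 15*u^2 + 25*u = (u - 5)*(u^3 - 4*u^2 - 5*u) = (u - 5)*(u + 1)*(u^2 - 5*u) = u*(u - 5)*(u + 1)*(u - 5)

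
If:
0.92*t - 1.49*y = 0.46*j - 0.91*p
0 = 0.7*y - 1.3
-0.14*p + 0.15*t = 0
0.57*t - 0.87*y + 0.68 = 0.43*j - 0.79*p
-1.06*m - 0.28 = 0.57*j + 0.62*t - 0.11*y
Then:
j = 13.14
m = -9.86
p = 4.98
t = 4.65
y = 1.86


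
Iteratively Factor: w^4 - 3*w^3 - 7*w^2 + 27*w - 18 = (w + 3)*(w^3 - 6*w^2 + 11*w - 6) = (w - 3)*(w + 3)*(w^2 - 3*w + 2) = (w - 3)*(w - 2)*(w + 3)*(w - 1)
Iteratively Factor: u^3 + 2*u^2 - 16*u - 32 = (u + 2)*(u^2 - 16) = (u + 2)*(u + 4)*(u - 4)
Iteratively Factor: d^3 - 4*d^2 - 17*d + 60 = (d - 3)*(d^2 - d - 20) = (d - 5)*(d - 3)*(d + 4)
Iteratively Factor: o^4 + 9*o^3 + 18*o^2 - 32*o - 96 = (o - 2)*(o^3 + 11*o^2 + 40*o + 48) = (o - 2)*(o + 4)*(o^2 + 7*o + 12) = (o - 2)*(o + 4)^2*(o + 3)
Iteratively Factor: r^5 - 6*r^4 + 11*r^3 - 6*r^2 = (r)*(r^4 - 6*r^3 + 11*r^2 - 6*r) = r*(r - 1)*(r^3 - 5*r^2 + 6*r) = r*(r - 2)*(r - 1)*(r^2 - 3*r) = r*(r - 3)*(r - 2)*(r - 1)*(r)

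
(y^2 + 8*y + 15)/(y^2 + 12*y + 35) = (y + 3)/(y + 7)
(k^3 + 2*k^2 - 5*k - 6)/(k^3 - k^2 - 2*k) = (k + 3)/k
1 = 1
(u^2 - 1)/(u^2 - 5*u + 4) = (u + 1)/(u - 4)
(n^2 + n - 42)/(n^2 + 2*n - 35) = (n - 6)/(n - 5)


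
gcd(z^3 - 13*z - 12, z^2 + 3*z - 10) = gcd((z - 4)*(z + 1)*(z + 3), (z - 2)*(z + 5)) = 1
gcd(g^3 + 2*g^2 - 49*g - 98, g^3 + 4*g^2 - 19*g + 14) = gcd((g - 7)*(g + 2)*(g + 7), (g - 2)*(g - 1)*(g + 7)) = g + 7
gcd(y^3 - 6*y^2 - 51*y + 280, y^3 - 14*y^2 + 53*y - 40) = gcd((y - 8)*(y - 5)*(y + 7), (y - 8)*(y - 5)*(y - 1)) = y^2 - 13*y + 40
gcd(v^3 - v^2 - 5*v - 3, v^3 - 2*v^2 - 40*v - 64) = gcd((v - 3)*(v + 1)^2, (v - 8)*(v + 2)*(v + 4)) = 1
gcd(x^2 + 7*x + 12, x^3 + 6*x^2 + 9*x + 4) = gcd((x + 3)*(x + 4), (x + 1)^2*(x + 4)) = x + 4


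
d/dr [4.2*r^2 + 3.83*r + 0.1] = 8.4*r + 3.83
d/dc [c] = 1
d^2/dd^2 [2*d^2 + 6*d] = 4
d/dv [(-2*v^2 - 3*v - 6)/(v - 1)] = (-2*v^2 + 4*v + 9)/(v^2 - 2*v + 1)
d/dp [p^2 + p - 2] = 2*p + 1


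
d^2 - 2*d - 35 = (d - 7)*(d + 5)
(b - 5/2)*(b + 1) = b^2 - 3*b/2 - 5/2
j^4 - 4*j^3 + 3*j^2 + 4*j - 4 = (j - 2)^2*(j - 1)*(j + 1)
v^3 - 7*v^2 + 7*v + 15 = (v - 5)*(v - 3)*(v + 1)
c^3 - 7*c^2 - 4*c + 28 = (c - 7)*(c - 2)*(c + 2)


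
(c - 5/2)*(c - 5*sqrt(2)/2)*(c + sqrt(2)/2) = c^3 - 2*sqrt(2)*c^2 - 5*c^2/2 - 5*c/2 + 5*sqrt(2)*c + 25/4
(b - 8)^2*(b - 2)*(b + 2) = b^4 - 16*b^3 + 60*b^2 + 64*b - 256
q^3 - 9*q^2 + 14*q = q*(q - 7)*(q - 2)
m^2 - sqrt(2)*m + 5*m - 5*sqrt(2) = (m + 5)*(m - sqrt(2))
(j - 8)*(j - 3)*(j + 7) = j^3 - 4*j^2 - 53*j + 168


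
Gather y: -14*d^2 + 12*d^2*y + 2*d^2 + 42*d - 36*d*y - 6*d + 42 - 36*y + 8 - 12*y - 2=-12*d^2 + 36*d + y*(12*d^2 - 36*d - 48) + 48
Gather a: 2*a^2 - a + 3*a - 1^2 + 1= 2*a^2 + 2*a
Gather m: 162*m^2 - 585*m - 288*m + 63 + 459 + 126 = 162*m^2 - 873*m + 648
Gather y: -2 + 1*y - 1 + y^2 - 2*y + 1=y^2 - y - 2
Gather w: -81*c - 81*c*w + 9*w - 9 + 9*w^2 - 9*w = -81*c*w - 81*c + 9*w^2 - 9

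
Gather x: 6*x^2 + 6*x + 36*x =6*x^2 + 42*x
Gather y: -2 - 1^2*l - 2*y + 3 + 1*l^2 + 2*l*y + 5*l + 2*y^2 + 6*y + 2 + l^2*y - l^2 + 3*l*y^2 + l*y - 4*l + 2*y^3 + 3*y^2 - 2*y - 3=2*y^3 + y^2*(3*l + 5) + y*(l^2 + 3*l + 2)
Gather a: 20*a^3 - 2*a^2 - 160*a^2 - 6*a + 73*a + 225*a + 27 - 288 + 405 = 20*a^3 - 162*a^2 + 292*a + 144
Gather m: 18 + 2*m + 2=2*m + 20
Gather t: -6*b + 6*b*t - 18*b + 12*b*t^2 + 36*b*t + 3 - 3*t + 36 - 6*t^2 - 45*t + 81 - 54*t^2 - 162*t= -24*b + t^2*(12*b - 60) + t*(42*b - 210) + 120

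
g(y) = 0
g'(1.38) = 0.00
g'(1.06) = 0.00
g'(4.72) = 0.00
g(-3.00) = 0.00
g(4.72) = 0.00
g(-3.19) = 0.00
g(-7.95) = 0.00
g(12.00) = 0.00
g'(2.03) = 0.00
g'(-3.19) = 0.00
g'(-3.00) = 0.00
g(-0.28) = 0.00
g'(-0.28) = 0.00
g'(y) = 0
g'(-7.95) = 0.00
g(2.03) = 0.00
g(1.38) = 0.00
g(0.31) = 0.00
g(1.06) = 0.00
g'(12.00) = 0.00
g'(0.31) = 0.00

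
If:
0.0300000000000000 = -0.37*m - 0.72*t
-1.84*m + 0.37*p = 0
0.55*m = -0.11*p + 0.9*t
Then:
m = -0.02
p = -0.12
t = -0.03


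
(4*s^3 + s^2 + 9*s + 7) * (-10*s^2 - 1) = -40*s^5 - 10*s^4 - 94*s^3 - 71*s^2 - 9*s - 7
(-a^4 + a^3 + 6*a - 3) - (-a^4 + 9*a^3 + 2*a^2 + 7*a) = -8*a^3 - 2*a^2 - a - 3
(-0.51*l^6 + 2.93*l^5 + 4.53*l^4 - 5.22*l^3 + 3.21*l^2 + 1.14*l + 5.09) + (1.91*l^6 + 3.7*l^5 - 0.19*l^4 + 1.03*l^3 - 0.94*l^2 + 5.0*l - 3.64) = 1.4*l^6 + 6.63*l^5 + 4.34*l^4 - 4.19*l^3 + 2.27*l^2 + 6.14*l + 1.45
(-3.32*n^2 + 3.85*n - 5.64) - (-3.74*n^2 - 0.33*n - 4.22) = 0.42*n^2 + 4.18*n - 1.42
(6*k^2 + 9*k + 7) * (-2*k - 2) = -12*k^3 - 30*k^2 - 32*k - 14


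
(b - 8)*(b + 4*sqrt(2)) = b^2 - 8*b + 4*sqrt(2)*b - 32*sqrt(2)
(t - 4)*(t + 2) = t^2 - 2*t - 8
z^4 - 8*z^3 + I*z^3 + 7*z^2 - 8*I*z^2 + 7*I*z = z*(z - 7)*(z - 1)*(z + I)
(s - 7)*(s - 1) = s^2 - 8*s + 7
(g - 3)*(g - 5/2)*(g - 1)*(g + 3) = g^4 - 7*g^3/2 - 13*g^2/2 + 63*g/2 - 45/2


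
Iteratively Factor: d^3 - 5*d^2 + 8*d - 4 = (d - 2)*(d^2 - 3*d + 2) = (d - 2)^2*(d - 1)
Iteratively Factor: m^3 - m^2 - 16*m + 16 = (m - 1)*(m^2 - 16) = (m - 4)*(m - 1)*(m + 4)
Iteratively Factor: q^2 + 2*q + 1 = (q + 1)*(q + 1)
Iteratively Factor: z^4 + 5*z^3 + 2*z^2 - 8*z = (z + 4)*(z^3 + z^2 - 2*z) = z*(z + 4)*(z^2 + z - 2) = z*(z + 2)*(z + 4)*(z - 1)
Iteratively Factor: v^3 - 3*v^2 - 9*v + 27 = (v - 3)*(v^2 - 9) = (v - 3)^2*(v + 3)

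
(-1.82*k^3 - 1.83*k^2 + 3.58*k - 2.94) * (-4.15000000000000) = 7.553*k^3 + 7.5945*k^2 - 14.857*k + 12.201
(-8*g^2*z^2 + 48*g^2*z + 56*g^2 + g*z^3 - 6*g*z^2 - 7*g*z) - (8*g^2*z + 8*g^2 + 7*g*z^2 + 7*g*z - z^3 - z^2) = -8*g^2*z^2 + 40*g^2*z + 48*g^2 + g*z^3 - 13*g*z^2 - 14*g*z + z^3 + z^2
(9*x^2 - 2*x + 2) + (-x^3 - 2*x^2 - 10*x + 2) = -x^3 + 7*x^2 - 12*x + 4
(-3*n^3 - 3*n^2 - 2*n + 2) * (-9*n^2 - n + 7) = 27*n^5 + 30*n^4 - 37*n^2 - 16*n + 14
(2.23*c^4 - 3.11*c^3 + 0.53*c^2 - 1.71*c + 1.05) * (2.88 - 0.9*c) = -2.007*c^5 + 9.2214*c^4 - 9.4338*c^3 + 3.0654*c^2 - 5.8698*c + 3.024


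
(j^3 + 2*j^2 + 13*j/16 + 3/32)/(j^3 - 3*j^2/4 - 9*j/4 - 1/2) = (j^2 + 7*j/4 + 3/8)/(j^2 - j - 2)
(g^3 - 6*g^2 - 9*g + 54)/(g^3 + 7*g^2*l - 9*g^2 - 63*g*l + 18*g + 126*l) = (g + 3)/(g + 7*l)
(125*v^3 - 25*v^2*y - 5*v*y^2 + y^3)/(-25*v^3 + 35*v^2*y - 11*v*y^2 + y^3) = (5*v + y)/(-v + y)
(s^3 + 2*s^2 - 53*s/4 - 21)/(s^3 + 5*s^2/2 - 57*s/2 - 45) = (s^2 + s/2 - 14)/(s^2 + s - 30)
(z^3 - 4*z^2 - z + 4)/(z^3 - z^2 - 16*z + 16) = (z + 1)/(z + 4)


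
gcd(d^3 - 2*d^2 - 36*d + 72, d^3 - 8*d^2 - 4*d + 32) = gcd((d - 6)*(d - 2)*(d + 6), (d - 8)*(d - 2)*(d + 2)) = d - 2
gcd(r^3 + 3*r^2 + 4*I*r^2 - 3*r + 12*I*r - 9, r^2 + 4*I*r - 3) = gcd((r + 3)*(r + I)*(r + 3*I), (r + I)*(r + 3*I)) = r^2 + 4*I*r - 3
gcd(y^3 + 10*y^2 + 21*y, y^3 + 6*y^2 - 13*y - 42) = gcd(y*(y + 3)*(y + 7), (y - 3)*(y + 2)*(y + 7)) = y + 7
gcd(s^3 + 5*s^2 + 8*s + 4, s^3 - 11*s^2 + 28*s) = 1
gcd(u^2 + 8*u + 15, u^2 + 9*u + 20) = u + 5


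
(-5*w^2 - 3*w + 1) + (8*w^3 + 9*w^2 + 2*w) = 8*w^3 + 4*w^2 - w + 1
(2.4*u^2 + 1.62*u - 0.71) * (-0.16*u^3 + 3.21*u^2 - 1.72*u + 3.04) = -0.384*u^5 + 7.4448*u^4 + 1.1858*u^3 + 2.2305*u^2 + 6.146*u - 2.1584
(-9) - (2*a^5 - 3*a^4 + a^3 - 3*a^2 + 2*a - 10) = -2*a^5 + 3*a^4 - a^3 + 3*a^2 - 2*a + 1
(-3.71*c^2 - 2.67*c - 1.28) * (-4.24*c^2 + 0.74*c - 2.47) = 15.7304*c^4 + 8.5754*c^3 + 12.6151*c^2 + 5.6477*c + 3.1616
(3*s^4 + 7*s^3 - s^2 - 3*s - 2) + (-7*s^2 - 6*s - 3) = 3*s^4 + 7*s^3 - 8*s^2 - 9*s - 5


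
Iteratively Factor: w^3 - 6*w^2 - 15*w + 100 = (w - 5)*(w^2 - w - 20) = (w - 5)^2*(w + 4)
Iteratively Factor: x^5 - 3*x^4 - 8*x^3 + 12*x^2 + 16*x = (x - 2)*(x^4 - x^3 - 10*x^2 - 8*x) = (x - 4)*(x - 2)*(x^3 + 3*x^2 + 2*x) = (x - 4)*(x - 2)*(x + 1)*(x^2 + 2*x) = (x - 4)*(x - 2)*(x + 1)*(x + 2)*(x)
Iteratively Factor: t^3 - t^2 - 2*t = (t + 1)*(t^2 - 2*t) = t*(t + 1)*(t - 2)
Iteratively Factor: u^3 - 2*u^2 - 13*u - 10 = (u - 5)*(u^2 + 3*u + 2) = (u - 5)*(u + 1)*(u + 2)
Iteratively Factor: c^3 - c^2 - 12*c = (c + 3)*(c^2 - 4*c) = c*(c + 3)*(c - 4)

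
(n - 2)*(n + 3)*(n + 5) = n^3 + 6*n^2 - n - 30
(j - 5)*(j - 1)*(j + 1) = j^3 - 5*j^2 - j + 5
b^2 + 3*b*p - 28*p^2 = (b - 4*p)*(b + 7*p)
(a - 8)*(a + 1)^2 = a^3 - 6*a^2 - 15*a - 8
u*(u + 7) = u^2 + 7*u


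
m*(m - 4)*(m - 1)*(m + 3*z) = m^4 + 3*m^3*z - 5*m^3 - 15*m^2*z + 4*m^2 + 12*m*z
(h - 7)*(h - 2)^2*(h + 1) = h^4 - 10*h^3 + 21*h^2 + 4*h - 28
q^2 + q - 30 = (q - 5)*(q + 6)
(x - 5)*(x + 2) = x^2 - 3*x - 10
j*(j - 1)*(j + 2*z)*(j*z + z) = j^4*z + 2*j^3*z^2 - j^2*z - 2*j*z^2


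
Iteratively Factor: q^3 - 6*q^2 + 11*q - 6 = (q - 1)*(q^2 - 5*q + 6) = (q - 3)*(q - 1)*(q - 2)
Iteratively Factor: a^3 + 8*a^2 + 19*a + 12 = (a + 4)*(a^2 + 4*a + 3) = (a + 1)*(a + 4)*(a + 3)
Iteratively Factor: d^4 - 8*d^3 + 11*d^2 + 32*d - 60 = (d - 2)*(d^3 - 6*d^2 - d + 30) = (d - 3)*(d - 2)*(d^2 - 3*d - 10) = (d - 3)*(d - 2)*(d + 2)*(d - 5)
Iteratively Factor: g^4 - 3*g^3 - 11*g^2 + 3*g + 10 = (g + 1)*(g^3 - 4*g^2 - 7*g + 10) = (g + 1)*(g + 2)*(g^2 - 6*g + 5) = (g - 5)*(g + 1)*(g + 2)*(g - 1)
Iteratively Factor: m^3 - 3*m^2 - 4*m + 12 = (m - 3)*(m^2 - 4) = (m - 3)*(m - 2)*(m + 2)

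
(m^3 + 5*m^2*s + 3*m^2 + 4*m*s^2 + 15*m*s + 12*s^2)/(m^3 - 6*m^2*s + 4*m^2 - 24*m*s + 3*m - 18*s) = (-m^2 - 5*m*s - 4*s^2)/(-m^2 + 6*m*s - m + 6*s)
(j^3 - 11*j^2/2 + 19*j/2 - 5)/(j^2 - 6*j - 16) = (-2*j^3 + 11*j^2 - 19*j + 10)/(2*(-j^2 + 6*j + 16))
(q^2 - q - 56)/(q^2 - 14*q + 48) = (q + 7)/(q - 6)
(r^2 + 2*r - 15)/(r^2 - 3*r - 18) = (-r^2 - 2*r + 15)/(-r^2 + 3*r + 18)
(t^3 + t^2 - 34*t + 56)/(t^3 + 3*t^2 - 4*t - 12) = (t^2 + 3*t - 28)/(t^2 + 5*t + 6)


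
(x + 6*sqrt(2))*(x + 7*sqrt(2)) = x^2 + 13*sqrt(2)*x + 84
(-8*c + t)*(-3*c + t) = 24*c^2 - 11*c*t + t^2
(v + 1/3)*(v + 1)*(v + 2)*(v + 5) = v^4 + 25*v^3/3 + 59*v^2/3 + 47*v/3 + 10/3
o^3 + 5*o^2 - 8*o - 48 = (o - 3)*(o + 4)^2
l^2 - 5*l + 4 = (l - 4)*(l - 1)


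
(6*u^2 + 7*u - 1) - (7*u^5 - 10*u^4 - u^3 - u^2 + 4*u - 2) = -7*u^5 + 10*u^4 + u^3 + 7*u^2 + 3*u + 1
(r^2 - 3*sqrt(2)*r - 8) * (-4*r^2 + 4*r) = -4*r^4 + 4*r^3 + 12*sqrt(2)*r^3 - 12*sqrt(2)*r^2 + 32*r^2 - 32*r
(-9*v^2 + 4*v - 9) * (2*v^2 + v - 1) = -18*v^4 - v^3 - 5*v^2 - 13*v + 9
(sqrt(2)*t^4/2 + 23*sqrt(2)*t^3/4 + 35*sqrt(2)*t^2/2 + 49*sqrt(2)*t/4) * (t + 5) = sqrt(2)*t^5/2 + 33*sqrt(2)*t^4/4 + 185*sqrt(2)*t^3/4 + 399*sqrt(2)*t^2/4 + 245*sqrt(2)*t/4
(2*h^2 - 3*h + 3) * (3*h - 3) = 6*h^3 - 15*h^2 + 18*h - 9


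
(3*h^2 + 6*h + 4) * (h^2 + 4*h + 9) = 3*h^4 + 18*h^3 + 55*h^2 + 70*h + 36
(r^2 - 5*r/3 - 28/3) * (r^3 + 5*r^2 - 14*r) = r^5 + 10*r^4/3 - 95*r^3/3 - 70*r^2/3 + 392*r/3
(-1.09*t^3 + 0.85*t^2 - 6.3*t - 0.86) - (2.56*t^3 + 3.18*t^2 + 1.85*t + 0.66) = -3.65*t^3 - 2.33*t^2 - 8.15*t - 1.52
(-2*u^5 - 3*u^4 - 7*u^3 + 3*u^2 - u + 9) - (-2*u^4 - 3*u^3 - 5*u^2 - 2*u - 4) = -2*u^5 - u^4 - 4*u^3 + 8*u^2 + u + 13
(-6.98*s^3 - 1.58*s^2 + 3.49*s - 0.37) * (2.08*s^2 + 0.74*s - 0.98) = -14.5184*s^5 - 8.4516*s^4 + 12.9304*s^3 + 3.3614*s^2 - 3.694*s + 0.3626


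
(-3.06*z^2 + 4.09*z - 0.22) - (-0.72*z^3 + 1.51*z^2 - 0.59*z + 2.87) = 0.72*z^3 - 4.57*z^2 + 4.68*z - 3.09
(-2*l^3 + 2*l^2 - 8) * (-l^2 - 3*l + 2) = 2*l^5 + 4*l^4 - 10*l^3 + 12*l^2 + 24*l - 16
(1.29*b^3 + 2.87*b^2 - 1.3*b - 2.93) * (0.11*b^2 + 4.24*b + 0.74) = 0.1419*b^5 + 5.7853*b^4 + 12.9804*b^3 - 3.7105*b^2 - 13.3852*b - 2.1682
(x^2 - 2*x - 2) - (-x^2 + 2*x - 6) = 2*x^2 - 4*x + 4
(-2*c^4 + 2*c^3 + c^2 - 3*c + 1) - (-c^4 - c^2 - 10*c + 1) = -c^4 + 2*c^3 + 2*c^2 + 7*c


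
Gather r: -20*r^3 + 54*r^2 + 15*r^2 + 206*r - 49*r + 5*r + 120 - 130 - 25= -20*r^3 + 69*r^2 + 162*r - 35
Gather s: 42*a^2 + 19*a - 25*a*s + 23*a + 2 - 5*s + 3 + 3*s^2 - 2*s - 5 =42*a^2 + 42*a + 3*s^2 + s*(-25*a - 7)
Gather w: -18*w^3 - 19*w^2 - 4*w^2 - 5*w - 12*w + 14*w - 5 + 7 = -18*w^3 - 23*w^2 - 3*w + 2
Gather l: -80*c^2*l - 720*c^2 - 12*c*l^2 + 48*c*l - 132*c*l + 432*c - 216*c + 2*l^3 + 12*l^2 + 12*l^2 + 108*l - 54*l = -720*c^2 + 216*c + 2*l^3 + l^2*(24 - 12*c) + l*(-80*c^2 - 84*c + 54)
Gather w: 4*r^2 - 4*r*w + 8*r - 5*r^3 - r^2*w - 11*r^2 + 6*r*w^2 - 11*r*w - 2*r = -5*r^3 - 7*r^2 + 6*r*w^2 + 6*r + w*(-r^2 - 15*r)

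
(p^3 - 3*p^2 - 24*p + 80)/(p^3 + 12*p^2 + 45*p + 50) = (p^2 - 8*p + 16)/(p^2 + 7*p + 10)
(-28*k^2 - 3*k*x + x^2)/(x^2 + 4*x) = (-28*k^2 - 3*k*x + x^2)/(x*(x + 4))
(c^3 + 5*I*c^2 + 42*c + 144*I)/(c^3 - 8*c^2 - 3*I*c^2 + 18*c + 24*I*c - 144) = (c + 8*I)/(c - 8)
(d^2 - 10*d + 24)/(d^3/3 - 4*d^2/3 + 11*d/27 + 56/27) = 27*(d^2 - 10*d + 24)/(9*d^3 - 36*d^2 + 11*d + 56)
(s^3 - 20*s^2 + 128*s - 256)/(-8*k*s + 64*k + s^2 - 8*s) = (s^2 - 12*s + 32)/(-8*k + s)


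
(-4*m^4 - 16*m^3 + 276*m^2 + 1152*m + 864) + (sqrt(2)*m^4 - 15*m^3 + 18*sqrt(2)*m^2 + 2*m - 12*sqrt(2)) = -4*m^4 + sqrt(2)*m^4 - 31*m^3 + 18*sqrt(2)*m^2 + 276*m^2 + 1154*m - 12*sqrt(2) + 864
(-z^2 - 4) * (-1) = z^2 + 4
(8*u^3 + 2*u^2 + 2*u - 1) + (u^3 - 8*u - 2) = 9*u^3 + 2*u^2 - 6*u - 3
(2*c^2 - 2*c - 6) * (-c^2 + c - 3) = -2*c^4 + 4*c^3 - 2*c^2 + 18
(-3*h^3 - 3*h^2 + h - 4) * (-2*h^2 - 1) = 6*h^5 + 6*h^4 + h^3 + 11*h^2 - h + 4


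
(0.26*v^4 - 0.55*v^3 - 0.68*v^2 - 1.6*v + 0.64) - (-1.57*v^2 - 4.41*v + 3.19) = 0.26*v^4 - 0.55*v^3 + 0.89*v^2 + 2.81*v - 2.55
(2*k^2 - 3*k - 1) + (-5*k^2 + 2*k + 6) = -3*k^2 - k + 5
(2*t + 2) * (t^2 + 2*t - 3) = 2*t^3 + 6*t^2 - 2*t - 6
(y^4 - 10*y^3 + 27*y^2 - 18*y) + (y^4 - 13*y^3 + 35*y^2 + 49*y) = 2*y^4 - 23*y^3 + 62*y^2 + 31*y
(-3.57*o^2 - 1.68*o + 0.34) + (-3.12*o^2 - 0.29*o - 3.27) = -6.69*o^2 - 1.97*o - 2.93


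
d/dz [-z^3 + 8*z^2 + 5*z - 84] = -3*z^2 + 16*z + 5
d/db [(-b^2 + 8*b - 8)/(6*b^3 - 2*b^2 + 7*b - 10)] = 3*(2*b^4 - 32*b^3 + 51*b^2 - 4*b - 8)/(36*b^6 - 24*b^5 + 88*b^4 - 148*b^3 + 89*b^2 - 140*b + 100)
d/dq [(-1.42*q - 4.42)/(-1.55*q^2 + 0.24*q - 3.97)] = (-2.201*q^2 - 13.702*q + 6.6982)/(2.4025*q^4 - 0.744*q^3 + 12.3646*q^2 - 1.9056*q + 15.7609)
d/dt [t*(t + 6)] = 2*t + 6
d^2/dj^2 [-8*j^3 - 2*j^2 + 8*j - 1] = -48*j - 4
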